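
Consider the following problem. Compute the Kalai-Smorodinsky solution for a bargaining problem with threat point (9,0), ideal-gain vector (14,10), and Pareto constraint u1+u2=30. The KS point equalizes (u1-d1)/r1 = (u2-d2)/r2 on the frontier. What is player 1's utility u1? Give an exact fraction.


Step 1: At the KS point, (u1-d1)/r1 = (u2-d2)/r2 = t and u1+u2 = 30
Step 2: u1 = d1 + r1*t and u2 = d2 + r2*t, so (d1 + r1*t) + (d2 + r2*t) = 30
Step 3: t = (30 - 9 - 0)/(14 + 10) = 21/24 = 7/8
Step 4: u1 = d1 + r1*t = 9 + 14 * 7/8 = 85/4
Step 5: (Check: u2 = d2 + r2*t = 35/4; u1+u2 = 85/4 + 35/4 = 30, on the frontier.)

85/4


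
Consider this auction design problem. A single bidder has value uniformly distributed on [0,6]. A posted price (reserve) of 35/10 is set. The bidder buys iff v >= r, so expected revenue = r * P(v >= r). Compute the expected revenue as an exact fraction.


Step 1: Posted price r = 7/2, value support [0,6]
Step 2: P(v >= r) = (6 - 7/2)/6 = 5/12
Step 3: Expected revenue = r * P(v >= r) = 7/2 * 5/12
Step 4: Revenue = 35/24

35/24


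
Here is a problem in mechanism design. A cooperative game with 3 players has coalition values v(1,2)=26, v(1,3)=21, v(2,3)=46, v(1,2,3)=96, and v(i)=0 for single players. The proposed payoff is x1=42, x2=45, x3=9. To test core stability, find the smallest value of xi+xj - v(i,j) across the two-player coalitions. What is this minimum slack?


Step 1: Slack for coalition (1,2): x1+x2 - v12 = 87 - 26 = 61
Step 2: Slack for coalition (1,3): x1+x3 - v13 = 51 - 21 = 30
Step 3: Slack for coalition (2,3): x2+x3 - v23 = 54 - 46 = 8
Step 4: Minimum slack = min(61, 30, 8) = 8, attained by (2,3); no pair can gain by deviating, so the allocation is in the core

8


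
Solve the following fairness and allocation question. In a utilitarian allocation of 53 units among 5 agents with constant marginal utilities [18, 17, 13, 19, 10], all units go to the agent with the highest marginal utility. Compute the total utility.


Step 1: The marginal utilities are [18, 17, 13, 19, 10]
Step 2: The highest marginal utility is 19
Step 3: All 53 units go to that agent
Step 4: Total utility = 19 * 53 = 1007

1007


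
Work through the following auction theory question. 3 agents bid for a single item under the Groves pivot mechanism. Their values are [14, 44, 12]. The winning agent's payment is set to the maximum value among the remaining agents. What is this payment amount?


Step 1: The efficient winner is agent 1 with value 44
Step 2: Other agents' values: [14, 12]
Step 3: Pivot payment = max(others) = 14
Step 4: The winner pays 14

14


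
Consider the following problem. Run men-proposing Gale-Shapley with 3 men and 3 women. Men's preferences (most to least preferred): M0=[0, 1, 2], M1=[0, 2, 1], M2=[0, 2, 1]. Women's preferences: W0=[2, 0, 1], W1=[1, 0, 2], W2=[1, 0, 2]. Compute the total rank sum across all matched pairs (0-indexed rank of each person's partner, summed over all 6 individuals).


Step 1: Run Gale-Shapley (men propose, women hold best offer):
  M0 proposes to W0; she accepts
  M1 proposes to W0; rejected
  M1 proposes to W2; she accepts
  M2 proposes to W0; she switches from M0
  M0 proposes to W1; she accepts
Step 2: Final matching: W0-M2, W1-M0, W2-M1
Step 3: 0-indexed ranks (man's rank of his match, then woman's): 0 + 0 + 1 + 1 + 1 + 0
Step 4: Total rank sum = 3

3


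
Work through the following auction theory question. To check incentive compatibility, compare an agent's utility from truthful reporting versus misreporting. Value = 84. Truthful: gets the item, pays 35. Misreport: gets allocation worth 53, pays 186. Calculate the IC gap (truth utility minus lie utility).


Step 1: U(truth) = value - payment = 84 - 35 = 49
Step 2: U(lie) = allocation - payment = 53 - 186 = -133
Step 3: IC gap = 49 - (-133) = 182

182


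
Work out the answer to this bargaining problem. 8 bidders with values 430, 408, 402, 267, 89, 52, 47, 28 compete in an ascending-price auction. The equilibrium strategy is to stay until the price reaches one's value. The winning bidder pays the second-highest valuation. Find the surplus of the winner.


Step 1: Identify the highest value: 430
Step 2: Identify the second-highest value: 408
Step 3: The final price = second-highest value = 408
Step 4: Surplus = 430 - 408 = 22

22


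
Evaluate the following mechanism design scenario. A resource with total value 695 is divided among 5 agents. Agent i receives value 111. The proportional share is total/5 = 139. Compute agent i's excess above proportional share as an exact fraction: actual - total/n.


Step 1: Proportional share = 695/5 = 139
Step 2: Agent's actual allocation = 111
Step 3: Excess = 111 - 139 = -28

-28


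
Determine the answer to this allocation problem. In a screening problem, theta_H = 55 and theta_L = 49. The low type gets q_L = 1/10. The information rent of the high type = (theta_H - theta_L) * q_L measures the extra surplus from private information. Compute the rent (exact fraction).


Step 1: theta_H - theta_L = 55 - 49 = 6
Step 2: Information rent = (theta_H - theta_L) * q_L
Step 3: = 6 * 1/10
Step 4: = 3/5

3/5


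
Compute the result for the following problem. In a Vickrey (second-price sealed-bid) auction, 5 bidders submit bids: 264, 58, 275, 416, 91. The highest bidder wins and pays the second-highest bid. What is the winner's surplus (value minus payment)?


Step 1: Sort bids in descending order: 416, 275, 264, 91, 58
Step 2: The winning bid is the highest: 416
Step 3: The payment equals the second-highest bid: 275
Step 4: Surplus = winner's bid - payment = 416 - 275 = 141

141


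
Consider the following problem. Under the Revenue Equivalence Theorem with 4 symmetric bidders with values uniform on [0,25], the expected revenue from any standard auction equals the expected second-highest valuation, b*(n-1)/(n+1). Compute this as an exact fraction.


Step 1: By Revenue Equivalence, expected revenue = b*(n-1)/(n+1)
Step 2: Substituting n = 4, b = 25
Step 3: Revenue = 25*(4-1)/(4+1) = 25*3/5
Step 4: Revenue = 75/5 = 15

15


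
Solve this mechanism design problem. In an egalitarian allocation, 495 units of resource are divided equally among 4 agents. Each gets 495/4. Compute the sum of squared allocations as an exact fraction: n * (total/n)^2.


Step 1: Each agent's share = 495/4
Step 2: Square of each share = (495/4)^2 = 245025/16
Step 3: Sum of squares = 4 * 245025/16 = 245025/4

245025/4


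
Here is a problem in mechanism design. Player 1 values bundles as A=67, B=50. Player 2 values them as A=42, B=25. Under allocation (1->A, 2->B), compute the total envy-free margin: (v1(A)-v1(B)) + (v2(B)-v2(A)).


Step 1: Player 1's margin = v1(A) - v1(B) = 67 - 50 = 17
Step 2: Player 2's margin = v2(B) - v2(A) = 25 - 42 = -17
Step 3: Total margin = 17 + -17 = 0

0


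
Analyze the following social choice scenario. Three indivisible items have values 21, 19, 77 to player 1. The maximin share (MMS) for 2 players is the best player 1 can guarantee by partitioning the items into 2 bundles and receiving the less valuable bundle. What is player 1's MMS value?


Step 1: Item values = 21, 19, 77
Step 2: Enumerate all 2-bundle partitions and take the smaller bundle:
  Partition 1: {21} vs {19,77} -> bundles 21, 96; min = 21
  Partition 2: {19} vs {21,77} -> bundles 19, 98; min = 19
  Partition 3: {77} vs {21,19} -> bundles 77, 40; min = 40
Step 3: MMS = max(21, 19, 40) = 40

40


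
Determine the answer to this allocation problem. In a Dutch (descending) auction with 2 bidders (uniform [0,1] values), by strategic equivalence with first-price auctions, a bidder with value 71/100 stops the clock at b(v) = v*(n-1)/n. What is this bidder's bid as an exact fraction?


Step 1: Dutch auctions are strategically equivalent to first-price auctions
Step 2: The equilibrium bid is b(v) = v*(n-1)/n
Step 3: b = 71/100 * 1/2
Step 4: b = 71/200

71/200


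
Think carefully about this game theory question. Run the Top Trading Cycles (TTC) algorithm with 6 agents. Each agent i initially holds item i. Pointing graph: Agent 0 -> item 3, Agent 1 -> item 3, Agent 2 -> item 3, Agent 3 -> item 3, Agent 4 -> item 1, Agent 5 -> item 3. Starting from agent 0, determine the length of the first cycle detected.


Step 1: Trace the pointer graph from agent 0: 0 -> 3 -> 3
Step 2: A cycle is detected when we revisit agent 3
Step 3: The cycle is: 3 -> 3
Step 4: Cycle length = 1

1


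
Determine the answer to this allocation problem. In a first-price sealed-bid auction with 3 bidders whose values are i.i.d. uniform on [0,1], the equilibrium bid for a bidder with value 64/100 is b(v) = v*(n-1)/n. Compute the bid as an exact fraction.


Step 1: The symmetric BNE bidding function is b(v) = v * (n-1) / n
Step 2: Substitute v = 16/25 and n = 3
Step 3: b = 16/25 * 2/3
Step 4: b = 32/75

32/75


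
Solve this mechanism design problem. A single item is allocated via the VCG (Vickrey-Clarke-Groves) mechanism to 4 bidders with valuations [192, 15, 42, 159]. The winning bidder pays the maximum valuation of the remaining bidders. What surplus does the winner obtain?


Step 1: The winner is the agent with the highest value: agent 0 with value 192
Step 2: Values of other agents: [15, 42, 159]
Step 3: VCG payment = max of others' values = 159
Step 4: Surplus = 192 - 159 = 33

33


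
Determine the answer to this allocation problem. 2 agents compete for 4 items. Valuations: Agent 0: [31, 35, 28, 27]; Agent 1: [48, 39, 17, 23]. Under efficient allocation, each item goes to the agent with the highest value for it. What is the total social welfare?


Step 1: For each item, find the maximum value among all agents.
Step 2: Item 0 -> Agent 1 (value 48)
Step 3: Item 1 -> Agent 1 (value 39)
Step 4: Item 2 -> Agent 0 (value 28)
Step 5: Item 3 -> Agent 0 (value 27)
Step 6: Total welfare = 48 + 39 + 28 + 27 = 142

142


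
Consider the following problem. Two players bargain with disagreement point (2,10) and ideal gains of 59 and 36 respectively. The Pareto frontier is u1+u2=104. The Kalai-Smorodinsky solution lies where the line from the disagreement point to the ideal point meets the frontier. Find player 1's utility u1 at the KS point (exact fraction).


Step 1: At the KS point, (u1-d1)/r1 = (u2-d2)/r2 = t and u1+u2 = 104
Step 2: u1 = d1 + r1*t and u2 = d2 + r2*t, so (d1 + r1*t) + (d2 + r2*t) = 104
Step 3: t = (104 - 2 - 10)/(59 + 36) = 92/95
Step 4: u1 = d1 + r1*t = 2 + 59 * 92/95 = 5618/95
Step 5: (Check: u2 = d2 + r2*t = 4262/95; u1+u2 = 5618/95 + 4262/95 = 104, on the frontier.)

5618/95


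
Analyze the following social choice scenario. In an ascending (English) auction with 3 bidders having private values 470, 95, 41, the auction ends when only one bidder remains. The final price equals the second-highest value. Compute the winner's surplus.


Step 1: Identify the highest value: 470
Step 2: Identify the second-highest value: 95
Step 3: The final price = second-highest value = 95
Step 4: Surplus = 470 - 95 = 375

375


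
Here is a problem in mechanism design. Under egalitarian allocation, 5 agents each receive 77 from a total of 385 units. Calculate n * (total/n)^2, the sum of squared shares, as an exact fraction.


Step 1: Each agent's share = 385/5 = 77
Step 2: Square of each share = (77)^2 = 5929
Step 3: Sum of squares = 5 * 5929 = 29645

29645


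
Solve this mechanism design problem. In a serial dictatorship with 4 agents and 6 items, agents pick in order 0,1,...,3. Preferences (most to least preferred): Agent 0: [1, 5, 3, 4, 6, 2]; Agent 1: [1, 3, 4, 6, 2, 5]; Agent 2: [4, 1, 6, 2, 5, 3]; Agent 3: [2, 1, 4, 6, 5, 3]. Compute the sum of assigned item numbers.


Step 1: Agent 0 picks item 1
Step 2: Agent 1 picks item 3
Step 3: Agent 2 picks item 4
Step 4: Agent 3 picks item 2
Step 5: Sum = 1 + 3 + 4 + 2 = 10

10


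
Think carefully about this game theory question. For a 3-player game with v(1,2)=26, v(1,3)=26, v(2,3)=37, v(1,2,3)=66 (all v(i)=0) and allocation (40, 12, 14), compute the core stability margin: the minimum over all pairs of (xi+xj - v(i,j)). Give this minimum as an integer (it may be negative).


Step 1: Slack for coalition (1,2): x1+x2 - v12 = 52 - 26 = 26
Step 2: Slack for coalition (1,3): x1+x3 - v13 = 54 - 26 = 28
Step 3: Slack for coalition (2,3): x2+x3 - v23 = 26 - 37 = -11
Step 4: Minimum slack = min(26, 28, -11) = -11, attained by (2,3); coalition (2,3) can block (slack < 0), so the allocation is not in the core

-11


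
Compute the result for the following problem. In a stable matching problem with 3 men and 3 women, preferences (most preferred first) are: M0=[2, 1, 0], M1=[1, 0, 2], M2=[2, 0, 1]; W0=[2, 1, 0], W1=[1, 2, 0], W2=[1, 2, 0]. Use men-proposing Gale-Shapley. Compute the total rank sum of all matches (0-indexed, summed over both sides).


Step 1: Run Gale-Shapley (men propose, women hold best offer):
  M0 proposes to W2; she accepts
  M1 proposes to W1; she accepts
  M2 proposes to W2; she switches from M0
  M0 proposes to W1; rejected
  M0 proposes to W0; she accepts
Step 2: Final matching: W0-M0, W1-M1, W2-M2
Step 3: 0-indexed ranks (man's rank of his match, then woman's): 2 + 2 + 0 + 0 + 0 + 1
Step 4: Total rank sum = 5

5


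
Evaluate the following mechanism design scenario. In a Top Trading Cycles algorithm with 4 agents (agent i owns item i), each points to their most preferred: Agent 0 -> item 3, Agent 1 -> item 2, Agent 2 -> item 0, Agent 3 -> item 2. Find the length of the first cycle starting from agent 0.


Step 1: Trace the pointer graph from agent 0: 0 -> 3 -> 2 -> 0
Step 2: A cycle is detected when we revisit agent 0
Step 3: The cycle is: 0 -> 3 -> 2 -> 0
Step 4: Cycle length = 3

3


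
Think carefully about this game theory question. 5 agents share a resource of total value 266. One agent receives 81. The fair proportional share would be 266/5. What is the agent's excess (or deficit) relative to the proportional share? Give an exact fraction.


Step 1: Proportional share = 266/5
Step 2: Agent's actual allocation = 81
Step 3: Excess = 81 - 266/5 = 139/5

139/5


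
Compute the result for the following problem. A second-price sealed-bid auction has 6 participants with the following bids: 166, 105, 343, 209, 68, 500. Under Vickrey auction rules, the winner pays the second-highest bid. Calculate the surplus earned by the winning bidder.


Step 1: Sort bids in descending order: 500, 343, 209, 166, 105, 68
Step 2: The winning bid is the highest: 500
Step 3: The payment equals the second-highest bid: 343
Step 4: Surplus = winner's bid - payment = 500 - 343 = 157

157


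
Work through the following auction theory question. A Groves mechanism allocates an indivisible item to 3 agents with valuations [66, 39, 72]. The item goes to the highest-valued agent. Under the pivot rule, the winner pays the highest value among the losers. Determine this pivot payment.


Step 1: The efficient winner is agent 2 with value 72
Step 2: Other agents' values: [66, 39]
Step 3: Pivot payment = max(others) = 66
Step 4: The winner pays 66

66


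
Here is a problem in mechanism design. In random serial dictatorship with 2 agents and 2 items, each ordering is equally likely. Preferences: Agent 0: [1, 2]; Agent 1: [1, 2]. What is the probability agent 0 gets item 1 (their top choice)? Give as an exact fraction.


Step 1: Agent 0 wants item 1
Step 2: There are 2 possible orderings of agents
Step 3: In 1 orderings, agent 0 gets item 1
Step 4: Probability = 1/2

1/2


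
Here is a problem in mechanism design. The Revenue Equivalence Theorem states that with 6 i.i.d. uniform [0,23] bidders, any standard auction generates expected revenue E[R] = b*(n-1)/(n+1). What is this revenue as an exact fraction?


Step 1: By Revenue Equivalence, expected revenue = b*(n-1)/(n+1)
Step 2: Substituting n = 6, b = 23
Step 3: Revenue = 23*(6-1)/(6+1) = 23*5/7
Step 4: Revenue = 115/7

115/7


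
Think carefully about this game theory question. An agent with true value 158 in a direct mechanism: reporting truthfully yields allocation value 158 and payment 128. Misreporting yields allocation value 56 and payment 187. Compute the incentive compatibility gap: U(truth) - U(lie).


Step 1: U(truth) = value - payment = 158 - 128 = 30
Step 2: U(lie) = allocation - payment = 56 - 187 = -131
Step 3: IC gap = 30 - (-131) = 161

161


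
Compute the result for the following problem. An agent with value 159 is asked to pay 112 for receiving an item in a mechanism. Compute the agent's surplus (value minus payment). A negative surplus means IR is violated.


Step 1: Surplus = value - payment = 159 - 112 = 47
Step 2: IR is satisfied (surplus >= 0)

47


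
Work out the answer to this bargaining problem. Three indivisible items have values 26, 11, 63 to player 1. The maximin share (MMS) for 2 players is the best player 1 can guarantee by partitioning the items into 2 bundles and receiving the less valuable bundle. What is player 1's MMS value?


Step 1: Item values = 26, 11, 63
Step 2: Enumerate all 2-bundle partitions and take the smaller bundle:
  Partition 1: {26} vs {11,63} -> bundles 26, 74; min = 26
  Partition 2: {11} vs {26,63} -> bundles 11, 89; min = 11
  Partition 3: {63} vs {26,11} -> bundles 63, 37; min = 37
Step 3: MMS = max(26, 11, 37) = 37

37


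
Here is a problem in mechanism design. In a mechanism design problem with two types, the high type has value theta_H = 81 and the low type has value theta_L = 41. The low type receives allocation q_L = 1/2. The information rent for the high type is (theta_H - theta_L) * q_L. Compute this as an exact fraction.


Step 1: theta_H - theta_L = 81 - 41 = 40
Step 2: Information rent = (theta_H - theta_L) * q_L
Step 3: = 40 * 1/2
Step 4: = 20

20


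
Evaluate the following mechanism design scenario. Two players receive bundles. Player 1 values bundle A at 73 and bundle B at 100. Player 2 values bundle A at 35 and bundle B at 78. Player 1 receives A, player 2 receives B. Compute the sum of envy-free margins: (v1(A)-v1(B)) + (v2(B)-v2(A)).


Step 1: Player 1's margin = v1(A) - v1(B) = 73 - 100 = -27
Step 2: Player 2's margin = v2(B) - v2(A) = 78 - 35 = 43
Step 3: Total margin = -27 + 43 = 16

16


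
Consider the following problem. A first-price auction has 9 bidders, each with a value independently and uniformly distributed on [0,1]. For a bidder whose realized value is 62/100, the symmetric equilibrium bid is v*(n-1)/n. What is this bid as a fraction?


Step 1: The symmetric BNE bidding function is b(v) = v * (n-1) / n
Step 2: Substitute v = 31/50 and n = 9
Step 3: b = 31/50 * 8/9
Step 4: b = 124/225

124/225


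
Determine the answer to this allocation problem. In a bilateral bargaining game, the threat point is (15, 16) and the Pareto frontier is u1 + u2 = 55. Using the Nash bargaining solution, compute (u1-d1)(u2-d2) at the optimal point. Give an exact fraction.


Step 1: The Nash solution splits surplus symmetrically above the disagreement point
Step 2: u1 = (total + d1 - d2)/2 = (55 + 15 - 16)/2 = 27
Step 3: u2 = (total - d1 + d2)/2 = (55 - 15 + 16)/2 = 28
Step 4: Nash product = (27 - 15) * (28 - 16)
Step 5: = 12 * 12 = 144

144


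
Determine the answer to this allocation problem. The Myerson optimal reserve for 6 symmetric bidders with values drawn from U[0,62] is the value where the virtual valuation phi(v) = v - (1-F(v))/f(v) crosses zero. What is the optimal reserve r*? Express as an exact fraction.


Step 1: For U[0,62], F(v) = v/62 and f(v) = 1/62
Step 2: phi(v) = v - (1 - v/62)/(1/62) = v - (62 - v) = 2v - 62
Step 3: Set phi(r*) = 0: 2r* - 62 = 0
Step 4: r* = 62/2 = 31 (the number of bidders n = 6 does not enter)

31


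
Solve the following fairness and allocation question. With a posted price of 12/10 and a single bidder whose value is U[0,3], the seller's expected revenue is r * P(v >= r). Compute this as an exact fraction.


Step 1: Posted price r = 6/5, value support [0,3]
Step 2: P(v >= r) = (3 - 6/5)/3 = 3/5
Step 3: Expected revenue = r * P(v >= r) = 6/5 * 3/5
Step 4: Revenue = 18/25

18/25


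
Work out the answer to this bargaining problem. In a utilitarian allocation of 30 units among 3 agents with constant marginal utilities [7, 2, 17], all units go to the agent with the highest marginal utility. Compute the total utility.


Step 1: The marginal utilities are [7, 2, 17]
Step 2: The highest marginal utility is 17
Step 3: All 30 units go to that agent
Step 4: Total utility = 17 * 30 = 510

510


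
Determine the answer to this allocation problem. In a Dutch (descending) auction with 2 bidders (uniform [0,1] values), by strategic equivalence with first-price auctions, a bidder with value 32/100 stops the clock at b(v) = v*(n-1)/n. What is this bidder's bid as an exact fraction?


Step 1: Dutch auctions are strategically equivalent to first-price auctions
Step 2: The equilibrium bid is b(v) = v*(n-1)/n
Step 3: b = 8/25 * 1/2
Step 4: b = 4/25

4/25


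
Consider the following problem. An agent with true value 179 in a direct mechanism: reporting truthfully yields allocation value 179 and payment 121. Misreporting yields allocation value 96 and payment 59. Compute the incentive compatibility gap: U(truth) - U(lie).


Step 1: U(truth) = value - payment = 179 - 121 = 58
Step 2: U(lie) = allocation - payment = 96 - 59 = 37
Step 3: IC gap = 58 - 37 = 21

21


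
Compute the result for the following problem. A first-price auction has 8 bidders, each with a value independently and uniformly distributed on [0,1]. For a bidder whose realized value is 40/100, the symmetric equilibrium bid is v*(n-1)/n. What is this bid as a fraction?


Step 1: The symmetric BNE bidding function is b(v) = v * (n-1) / n
Step 2: Substitute v = 2/5 and n = 8
Step 3: b = 2/5 * 7/8
Step 4: b = 7/20

7/20


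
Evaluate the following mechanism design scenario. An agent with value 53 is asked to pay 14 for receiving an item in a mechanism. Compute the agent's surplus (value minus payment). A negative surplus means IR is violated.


Step 1: Surplus = value - payment = 53 - 14 = 39
Step 2: IR is satisfied (surplus >= 0)

39


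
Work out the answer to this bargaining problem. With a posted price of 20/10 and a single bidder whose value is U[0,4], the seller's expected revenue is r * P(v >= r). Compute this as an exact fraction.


Step 1: Posted price r = 2, value support [0,4]
Step 2: P(v >= r) = (4 - 2)/4 = 1/2
Step 3: Expected revenue = r * P(v >= r) = 2 * 1/2
Step 4: Revenue = 1

1


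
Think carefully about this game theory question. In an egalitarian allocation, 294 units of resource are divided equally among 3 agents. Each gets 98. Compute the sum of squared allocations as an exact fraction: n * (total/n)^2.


Step 1: Each agent's share = 294/3 = 98
Step 2: Square of each share = (98)^2 = 9604
Step 3: Sum of squares = 3 * 9604 = 28812

28812


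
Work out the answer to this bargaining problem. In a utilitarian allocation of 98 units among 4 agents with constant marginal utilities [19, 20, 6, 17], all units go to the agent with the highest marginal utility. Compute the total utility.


Step 1: The marginal utilities are [19, 20, 6, 17]
Step 2: The highest marginal utility is 20
Step 3: All 98 units go to that agent
Step 4: Total utility = 20 * 98 = 1960

1960


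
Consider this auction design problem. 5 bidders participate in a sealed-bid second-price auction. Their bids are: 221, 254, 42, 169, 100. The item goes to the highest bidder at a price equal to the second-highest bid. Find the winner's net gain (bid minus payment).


Step 1: Sort bids in descending order: 254, 221, 169, 100, 42
Step 2: The winning bid is the highest: 254
Step 3: The payment equals the second-highest bid: 221
Step 4: Surplus = winner's bid - payment = 254 - 221 = 33

33


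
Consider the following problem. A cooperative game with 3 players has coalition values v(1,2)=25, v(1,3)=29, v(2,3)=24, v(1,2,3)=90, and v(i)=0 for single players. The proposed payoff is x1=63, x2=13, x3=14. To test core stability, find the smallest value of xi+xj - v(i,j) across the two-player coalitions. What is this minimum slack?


Step 1: Slack for coalition (1,2): x1+x2 - v12 = 76 - 25 = 51
Step 2: Slack for coalition (1,3): x1+x3 - v13 = 77 - 29 = 48
Step 3: Slack for coalition (2,3): x2+x3 - v23 = 27 - 24 = 3
Step 4: Minimum slack = min(51, 48, 3) = 3, attained by (2,3); no pair can gain by deviating, so the allocation is in the core

3


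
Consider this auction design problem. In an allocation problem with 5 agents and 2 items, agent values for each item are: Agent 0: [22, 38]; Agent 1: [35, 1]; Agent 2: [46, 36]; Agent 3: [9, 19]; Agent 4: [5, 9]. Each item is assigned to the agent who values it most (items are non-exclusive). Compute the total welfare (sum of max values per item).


Step 1: For each item, find the maximum value among all agents.
Step 2: Item 0 -> Agent 2 (value 46)
Step 3: Item 1 -> Agent 0 (value 38)
Step 4: Total welfare = 46 + 38 = 84

84


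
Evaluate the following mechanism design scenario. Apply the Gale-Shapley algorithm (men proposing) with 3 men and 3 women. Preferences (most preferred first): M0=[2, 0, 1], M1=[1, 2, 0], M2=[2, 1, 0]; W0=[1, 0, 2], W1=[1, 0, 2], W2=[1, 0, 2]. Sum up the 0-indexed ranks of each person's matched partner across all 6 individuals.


Step 1: Run Gale-Shapley (men propose, women hold best offer):
  M0 proposes to W2; she accepts
  M1 proposes to W1; she accepts
  M2 proposes to W2; rejected
  M2 proposes to W1; rejected
  M2 proposes to W0; she accepts
Step 2: Final matching: W0-M2, W1-M1, W2-M0
Step 3: 0-indexed ranks (man's rank of his match, then woman's): 2 + 2 + 0 + 0 + 0 + 1
Step 4: Total rank sum = 5

5


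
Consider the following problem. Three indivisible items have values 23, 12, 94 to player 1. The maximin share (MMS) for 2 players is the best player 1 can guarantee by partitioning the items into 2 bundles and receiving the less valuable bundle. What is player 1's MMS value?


Step 1: Item values = 23, 12, 94
Step 2: Enumerate all 2-bundle partitions and take the smaller bundle:
  Partition 1: {23} vs {12,94} -> bundles 23, 106; min = 23
  Partition 2: {12} vs {23,94} -> bundles 12, 117; min = 12
  Partition 3: {94} vs {23,12} -> bundles 94, 35; min = 35
Step 3: MMS = max(23, 12, 35) = 35

35


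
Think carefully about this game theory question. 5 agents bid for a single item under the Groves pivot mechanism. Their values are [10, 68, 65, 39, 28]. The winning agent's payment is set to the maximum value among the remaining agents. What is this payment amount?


Step 1: The efficient winner is agent 1 with value 68
Step 2: Other agents' values: [10, 65, 39, 28]
Step 3: Pivot payment = max(others) = 65
Step 4: The winner pays 65

65


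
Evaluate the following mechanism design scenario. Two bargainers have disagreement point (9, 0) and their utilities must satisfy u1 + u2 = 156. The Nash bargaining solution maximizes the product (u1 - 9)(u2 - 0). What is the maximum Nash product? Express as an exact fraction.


Step 1: The Nash solution splits surplus symmetrically above the disagreement point
Step 2: u1 = (total + d1 - d2)/2 = (156 + 9 - 0)/2 = 165/2
Step 3: u2 = (total - d1 + d2)/2 = (156 - 9 + 0)/2 = 147/2
Step 4: Nash product = (165/2 - 9) * (147/2 - 0)
Step 5: = 147/2 * 147/2 = 21609/4

21609/4


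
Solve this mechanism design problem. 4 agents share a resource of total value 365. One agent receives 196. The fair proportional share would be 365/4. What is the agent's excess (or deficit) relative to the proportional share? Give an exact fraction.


Step 1: Proportional share = 365/4
Step 2: Agent's actual allocation = 196
Step 3: Excess = 196 - 365/4 = 419/4

419/4


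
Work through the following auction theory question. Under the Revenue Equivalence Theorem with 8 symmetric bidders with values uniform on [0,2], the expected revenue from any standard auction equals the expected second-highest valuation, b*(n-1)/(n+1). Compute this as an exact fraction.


Step 1: By Revenue Equivalence, expected revenue = b*(n-1)/(n+1)
Step 2: Substituting n = 8, b = 2
Step 3: Revenue = 2*(8-1)/(8+1) = 2*7/9
Step 4: Revenue = 14/9

14/9


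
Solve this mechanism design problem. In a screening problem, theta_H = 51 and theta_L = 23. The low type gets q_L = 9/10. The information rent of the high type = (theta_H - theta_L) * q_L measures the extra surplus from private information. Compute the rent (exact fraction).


Step 1: theta_H - theta_L = 51 - 23 = 28
Step 2: Information rent = (theta_H - theta_L) * q_L
Step 3: = 28 * 9/10
Step 4: = 126/5

126/5


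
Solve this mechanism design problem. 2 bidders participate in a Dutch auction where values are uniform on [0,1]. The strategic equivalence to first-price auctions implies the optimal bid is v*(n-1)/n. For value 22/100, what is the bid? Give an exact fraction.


Step 1: Dutch auctions are strategically equivalent to first-price auctions
Step 2: The equilibrium bid is b(v) = v*(n-1)/n
Step 3: b = 11/50 * 1/2
Step 4: b = 11/100

11/100


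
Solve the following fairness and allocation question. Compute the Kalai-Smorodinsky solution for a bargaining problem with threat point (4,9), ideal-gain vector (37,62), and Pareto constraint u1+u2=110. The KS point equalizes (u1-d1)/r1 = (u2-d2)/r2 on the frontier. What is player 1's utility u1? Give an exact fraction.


Step 1: At the KS point, (u1-d1)/r1 = (u2-d2)/r2 = t and u1+u2 = 110
Step 2: u1 = d1 + r1*t and u2 = d2 + r2*t, so (d1 + r1*t) + (d2 + r2*t) = 110
Step 3: t = (110 - 4 - 9)/(37 + 62) = 97/99
Step 4: u1 = d1 + r1*t = 4 + 37 * 97/99 = 3985/99
Step 5: (Check: u2 = d2 + r2*t = 6905/99; u1+u2 = 3985/99 + 6905/99 = 110, on the frontier.)

3985/99


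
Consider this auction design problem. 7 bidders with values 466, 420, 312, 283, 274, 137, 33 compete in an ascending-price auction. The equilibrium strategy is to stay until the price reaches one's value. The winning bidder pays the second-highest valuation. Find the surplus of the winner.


Step 1: Identify the highest value: 466
Step 2: Identify the second-highest value: 420
Step 3: The final price = second-highest value = 420
Step 4: Surplus = 466 - 420 = 46

46


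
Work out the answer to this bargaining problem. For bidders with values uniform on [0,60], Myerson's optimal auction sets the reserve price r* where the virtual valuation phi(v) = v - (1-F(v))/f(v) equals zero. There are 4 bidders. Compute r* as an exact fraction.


Step 1: For U[0,60], F(v) = v/60 and f(v) = 1/60
Step 2: phi(v) = v - (1 - v/60)/(1/60) = v - (60 - v) = 2v - 60
Step 3: Set phi(r*) = 0: 2r* - 60 = 0
Step 4: r* = 60/2 = 30 (the number of bidders n = 4 does not enter)

30


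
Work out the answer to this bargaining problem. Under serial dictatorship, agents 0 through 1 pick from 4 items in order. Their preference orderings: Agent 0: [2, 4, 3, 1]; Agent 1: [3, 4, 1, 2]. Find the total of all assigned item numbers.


Step 1: Agent 0 picks item 2
Step 2: Agent 1 picks item 3
Step 3: Sum = 2 + 3 = 5

5


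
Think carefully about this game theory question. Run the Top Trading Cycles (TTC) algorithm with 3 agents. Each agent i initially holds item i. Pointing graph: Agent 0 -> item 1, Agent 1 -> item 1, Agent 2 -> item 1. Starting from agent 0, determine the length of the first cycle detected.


Step 1: Trace the pointer graph from agent 0: 0 -> 1 -> 1
Step 2: A cycle is detected when we revisit agent 1
Step 3: The cycle is: 1 -> 1
Step 4: Cycle length = 1

1


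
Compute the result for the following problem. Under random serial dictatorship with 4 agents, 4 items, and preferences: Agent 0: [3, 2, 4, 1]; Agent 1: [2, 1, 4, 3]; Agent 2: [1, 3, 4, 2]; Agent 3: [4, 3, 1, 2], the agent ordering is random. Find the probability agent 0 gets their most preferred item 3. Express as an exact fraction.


Step 1: Agent 0 wants item 3
Step 2: There are 24 possible orderings of agents
Step 3: In 24 orderings, agent 0 gets item 3
Step 4: Probability = 24/24 = 1

1


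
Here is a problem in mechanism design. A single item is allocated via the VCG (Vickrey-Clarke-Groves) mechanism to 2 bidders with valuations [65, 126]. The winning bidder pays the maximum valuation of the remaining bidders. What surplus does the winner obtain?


Step 1: The winner is the agent with the highest value: agent 1 with value 126
Step 2: Values of other agents: [65]
Step 3: VCG payment = max of others' values = 65
Step 4: Surplus = 126 - 65 = 61

61


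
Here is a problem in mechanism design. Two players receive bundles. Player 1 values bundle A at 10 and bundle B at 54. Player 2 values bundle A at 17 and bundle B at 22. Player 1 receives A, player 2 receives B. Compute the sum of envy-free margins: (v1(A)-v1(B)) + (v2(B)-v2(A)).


Step 1: Player 1's margin = v1(A) - v1(B) = 10 - 54 = -44
Step 2: Player 2's margin = v2(B) - v2(A) = 22 - 17 = 5
Step 3: Total margin = -44 + 5 = -39

-39


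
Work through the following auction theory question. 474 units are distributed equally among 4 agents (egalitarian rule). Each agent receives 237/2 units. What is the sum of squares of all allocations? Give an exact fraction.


Step 1: Each agent's share = 474/4 = 237/2
Step 2: Square of each share = (237/2)^2 = 56169/4
Step 3: Sum of squares = 4 * 56169/4 = 56169

56169


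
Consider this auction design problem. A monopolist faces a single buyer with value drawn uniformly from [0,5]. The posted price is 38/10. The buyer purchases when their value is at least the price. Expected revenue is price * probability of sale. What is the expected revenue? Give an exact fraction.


Step 1: Posted price r = 19/5, value support [0,5]
Step 2: P(v >= r) = (5 - 19/5)/5 = 6/25
Step 3: Expected revenue = r * P(v >= r) = 19/5 * 6/25
Step 4: Revenue = 114/125

114/125


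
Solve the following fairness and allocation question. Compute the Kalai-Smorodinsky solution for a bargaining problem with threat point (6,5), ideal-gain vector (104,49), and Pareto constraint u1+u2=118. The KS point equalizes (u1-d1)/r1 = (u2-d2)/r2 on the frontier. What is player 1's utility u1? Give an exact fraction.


Step 1: At the KS point, (u1-d1)/r1 = (u2-d2)/r2 = t and u1+u2 = 118
Step 2: u1 = d1 + r1*t and u2 = d2 + r2*t, so (d1 + r1*t) + (d2 + r2*t) = 118
Step 3: t = (118 - 6 - 5)/(104 + 49) = 107/153
Step 4: u1 = d1 + r1*t = 6 + 104 * 107/153 = 12046/153
Step 5: (Check: u2 = d2 + r2*t = 6008/153; u1+u2 = 12046/153 + 6008/153 = 118, on the frontier.)

12046/153


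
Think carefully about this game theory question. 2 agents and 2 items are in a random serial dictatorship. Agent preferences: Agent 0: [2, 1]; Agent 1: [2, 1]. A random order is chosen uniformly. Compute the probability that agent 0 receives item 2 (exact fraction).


Step 1: Agent 0 wants item 2
Step 2: There are 2 possible orderings of agents
Step 3: In 1 orderings, agent 0 gets item 2
Step 4: Probability = 1/2

1/2


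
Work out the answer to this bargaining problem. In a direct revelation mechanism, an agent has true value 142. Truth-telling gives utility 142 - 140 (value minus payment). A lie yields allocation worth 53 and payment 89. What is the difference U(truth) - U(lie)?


Step 1: U(truth) = value - payment = 142 - 140 = 2
Step 2: U(lie) = allocation - payment = 53 - 89 = -36
Step 3: IC gap = 2 - (-36) = 38

38


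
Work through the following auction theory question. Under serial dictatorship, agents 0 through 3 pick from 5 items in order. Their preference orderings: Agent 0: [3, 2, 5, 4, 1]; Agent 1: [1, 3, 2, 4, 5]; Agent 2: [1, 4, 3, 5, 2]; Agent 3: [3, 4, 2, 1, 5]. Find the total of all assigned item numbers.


Step 1: Agent 0 picks item 3
Step 2: Agent 1 picks item 1
Step 3: Agent 2 picks item 4
Step 4: Agent 3 picks item 2
Step 5: Sum = 3 + 1 + 4 + 2 = 10

10


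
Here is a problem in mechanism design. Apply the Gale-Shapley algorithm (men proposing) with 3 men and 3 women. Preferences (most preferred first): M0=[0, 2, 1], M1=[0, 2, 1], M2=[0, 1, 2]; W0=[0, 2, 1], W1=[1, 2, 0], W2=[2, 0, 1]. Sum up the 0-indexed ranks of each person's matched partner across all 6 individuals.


Step 1: Run Gale-Shapley (men propose, women hold best offer):
  M0 proposes to W0; she accepts
  M1 proposes to W0; rejected
  M1 proposes to W2; she accepts
  M2 proposes to W0; rejected
  M2 proposes to W1; she accepts
Step 2: Final matching: W0-M0, W1-M2, W2-M1
Step 3: 0-indexed ranks (man's rank of his match, then woman's): 0 + 0 + 1 + 1 + 1 + 2
Step 4: Total rank sum = 5

5


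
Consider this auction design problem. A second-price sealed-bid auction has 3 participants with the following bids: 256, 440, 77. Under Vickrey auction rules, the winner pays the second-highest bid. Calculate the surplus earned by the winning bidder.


Step 1: Sort bids in descending order: 440, 256, 77
Step 2: The winning bid is the highest: 440
Step 3: The payment equals the second-highest bid: 256
Step 4: Surplus = winner's bid - payment = 440 - 256 = 184

184


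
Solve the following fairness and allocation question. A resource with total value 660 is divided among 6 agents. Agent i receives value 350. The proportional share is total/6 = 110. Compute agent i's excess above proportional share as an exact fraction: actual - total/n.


Step 1: Proportional share = 660/6 = 110
Step 2: Agent's actual allocation = 350
Step 3: Excess = 350 - 110 = 240

240


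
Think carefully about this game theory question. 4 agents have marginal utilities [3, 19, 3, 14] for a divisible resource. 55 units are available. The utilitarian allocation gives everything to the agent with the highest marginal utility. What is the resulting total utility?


Step 1: The marginal utilities are [3, 19, 3, 14]
Step 2: The highest marginal utility is 19
Step 3: All 55 units go to that agent
Step 4: Total utility = 19 * 55 = 1045

1045


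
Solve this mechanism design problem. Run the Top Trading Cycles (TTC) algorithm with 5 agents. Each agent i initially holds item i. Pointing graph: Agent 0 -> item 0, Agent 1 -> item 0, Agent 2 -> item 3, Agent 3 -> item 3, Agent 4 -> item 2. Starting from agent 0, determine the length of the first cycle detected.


Step 1: Trace the pointer graph from agent 0: 0 -> 0
Step 2: A cycle is detected when we revisit agent 0
Step 3: The cycle is: 0 -> 0
Step 4: Cycle length = 1

1


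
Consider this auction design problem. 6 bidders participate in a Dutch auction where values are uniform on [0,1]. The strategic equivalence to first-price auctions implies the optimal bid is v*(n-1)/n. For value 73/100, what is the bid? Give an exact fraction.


Step 1: Dutch auctions are strategically equivalent to first-price auctions
Step 2: The equilibrium bid is b(v) = v*(n-1)/n
Step 3: b = 73/100 * 5/6
Step 4: b = 73/120

73/120


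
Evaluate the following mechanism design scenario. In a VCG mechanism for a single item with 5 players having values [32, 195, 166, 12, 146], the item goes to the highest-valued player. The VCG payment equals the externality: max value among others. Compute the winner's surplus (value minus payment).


Step 1: The winner is the agent with the highest value: agent 1 with value 195
Step 2: Values of other agents: [32, 166, 12, 146]
Step 3: VCG payment = max of others' values = 166
Step 4: Surplus = 195 - 166 = 29

29


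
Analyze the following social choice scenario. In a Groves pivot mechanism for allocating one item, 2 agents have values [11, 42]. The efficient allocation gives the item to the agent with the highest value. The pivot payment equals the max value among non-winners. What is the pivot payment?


Step 1: The efficient winner is agent 1 with value 42
Step 2: Other agents' values: [11]
Step 3: Pivot payment = max(others) = 11
Step 4: The winner pays 11

11


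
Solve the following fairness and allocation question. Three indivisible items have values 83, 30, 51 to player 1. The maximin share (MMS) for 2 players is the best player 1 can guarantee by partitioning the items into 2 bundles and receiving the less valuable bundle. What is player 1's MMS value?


Step 1: Item values = 83, 30, 51
Step 2: Enumerate all 2-bundle partitions and take the smaller bundle:
  Partition 1: {83} vs {30,51} -> bundles 83, 81; min = 81
  Partition 2: {30} vs {83,51} -> bundles 30, 134; min = 30
  Partition 3: {51} vs {83,30} -> bundles 51, 113; min = 51
Step 3: MMS = max(81, 30, 51) = 81

81
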